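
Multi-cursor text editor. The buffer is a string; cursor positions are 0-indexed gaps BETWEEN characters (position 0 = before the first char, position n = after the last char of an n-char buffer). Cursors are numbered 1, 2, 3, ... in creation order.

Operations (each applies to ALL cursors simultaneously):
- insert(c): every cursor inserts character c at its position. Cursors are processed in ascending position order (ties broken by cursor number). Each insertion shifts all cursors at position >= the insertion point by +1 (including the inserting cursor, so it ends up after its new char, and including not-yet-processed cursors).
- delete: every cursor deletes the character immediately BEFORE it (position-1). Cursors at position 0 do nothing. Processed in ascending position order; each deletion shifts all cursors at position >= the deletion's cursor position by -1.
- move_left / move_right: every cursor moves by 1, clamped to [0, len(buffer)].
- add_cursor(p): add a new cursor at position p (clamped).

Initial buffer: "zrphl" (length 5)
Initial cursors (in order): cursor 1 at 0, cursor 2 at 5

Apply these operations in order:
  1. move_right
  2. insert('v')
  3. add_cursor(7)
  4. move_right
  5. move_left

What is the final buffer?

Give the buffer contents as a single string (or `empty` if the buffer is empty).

After op 1 (move_right): buffer="zrphl" (len 5), cursors c1@1 c2@5, authorship .....
After op 2 (insert('v')): buffer="zvrphlv" (len 7), cursors c1@2 c2@7, authorship .1....2
After op 3 (add_cursor(7)): buffer="zvrphlv" (len 7), cursors c1@2 c2@7 c3@7, authorship .1....2
After op 4 (move_right): buffer="zvrphlv" (len 7), cursors c1@3 c2@7 c3@7, authorship .1....2
After op 5 (move_left): buffer="zvrphlv" (len 7), cursors c1@2 c2@6 c3@6, authorship .1....2

Answer: zvrphlv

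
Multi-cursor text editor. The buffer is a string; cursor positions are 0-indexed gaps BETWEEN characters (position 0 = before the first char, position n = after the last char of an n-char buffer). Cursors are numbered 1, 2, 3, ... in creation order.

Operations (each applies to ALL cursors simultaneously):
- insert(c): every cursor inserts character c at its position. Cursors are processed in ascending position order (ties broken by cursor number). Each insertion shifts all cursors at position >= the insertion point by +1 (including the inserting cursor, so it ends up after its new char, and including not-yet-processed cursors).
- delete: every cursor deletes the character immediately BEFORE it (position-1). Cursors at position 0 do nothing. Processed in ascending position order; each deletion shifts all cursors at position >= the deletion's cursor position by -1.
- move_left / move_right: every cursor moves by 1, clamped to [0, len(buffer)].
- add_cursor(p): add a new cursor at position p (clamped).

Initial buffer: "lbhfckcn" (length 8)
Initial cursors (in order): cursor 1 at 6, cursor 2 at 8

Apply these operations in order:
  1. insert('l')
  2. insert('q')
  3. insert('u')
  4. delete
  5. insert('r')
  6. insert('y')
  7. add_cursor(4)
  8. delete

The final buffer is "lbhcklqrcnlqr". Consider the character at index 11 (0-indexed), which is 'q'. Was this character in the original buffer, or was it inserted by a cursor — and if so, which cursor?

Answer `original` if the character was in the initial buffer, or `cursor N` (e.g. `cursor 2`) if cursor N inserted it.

Answer: cursor 2

Derivation:
After op 1 (insert('l')): buffer="lbhfcklcnl" (len 10), cursors c1@7 c2@10, authorship ......1..2
After op 2 (insert('q')): buffer="lbhfcklqcnlq" (len 12), cursors c1@8 c2@12, authorship ......11..22
After op 3 (insert('u')): buffer="lbhfcklqucnlqu" (len 14), cursors c1@9 c2@14, authorship ......111..222
After op 4 (delete): buffer="lbhfcklqcnlq" (len 12), cursors c1@8 c2@12, authorship ......11..22
After op 5 (insert('r')): buffer="lbhfcklqrcnlqr" (len 14), cursors c1@9 c2@14, authorship ......111..222
After op 6 (insert('y')): buffer="lbhfcklqrycnlqry" (len 16), cursors c1@10 c2@16, authorship ......1111..2222
After op 7 (add_cursor(4)): buffer="lbhfcklqrycnlqry" (len 16), cursors c3@4 c1@10 c2@16, authorship ......1111..2222
After op 8 (delete): buffer="lbhcklqrcnlqr" (len 13), cursors c3@3 c1@8 c2@13, authorship .....111..222
Authorship (.=original, N=cursor N): . . . . . 1 1 1 . . 2 2 2
Index 11: author = 2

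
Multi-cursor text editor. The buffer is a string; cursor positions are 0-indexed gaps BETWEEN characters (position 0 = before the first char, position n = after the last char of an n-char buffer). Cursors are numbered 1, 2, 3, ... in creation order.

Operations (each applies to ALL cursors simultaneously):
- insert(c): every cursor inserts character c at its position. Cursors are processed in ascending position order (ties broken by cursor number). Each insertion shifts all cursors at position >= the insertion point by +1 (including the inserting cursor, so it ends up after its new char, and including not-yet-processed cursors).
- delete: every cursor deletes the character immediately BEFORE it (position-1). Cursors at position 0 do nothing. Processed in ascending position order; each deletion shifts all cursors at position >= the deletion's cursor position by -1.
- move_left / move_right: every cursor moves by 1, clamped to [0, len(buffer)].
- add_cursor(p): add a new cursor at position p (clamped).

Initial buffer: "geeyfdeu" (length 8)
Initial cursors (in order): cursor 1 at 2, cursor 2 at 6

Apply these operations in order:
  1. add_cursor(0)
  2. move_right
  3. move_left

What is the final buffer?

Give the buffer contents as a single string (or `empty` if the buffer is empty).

After op 1 (add_cursor(0)): buffer="geeyfdeu" (len 8), cursors c3@0 c1@2 c2@6, authorship ........
After op 2 (move_right): buffer="geeyfdeu" (len 8), cursors c3@1 c1@3 c2@7, authorship ........
After op 3 (move_left): buffer="geeyfdeu" (len 8), cursors c3@0 c1@2 c2@6, authorship ........

Answer: geeyfdeu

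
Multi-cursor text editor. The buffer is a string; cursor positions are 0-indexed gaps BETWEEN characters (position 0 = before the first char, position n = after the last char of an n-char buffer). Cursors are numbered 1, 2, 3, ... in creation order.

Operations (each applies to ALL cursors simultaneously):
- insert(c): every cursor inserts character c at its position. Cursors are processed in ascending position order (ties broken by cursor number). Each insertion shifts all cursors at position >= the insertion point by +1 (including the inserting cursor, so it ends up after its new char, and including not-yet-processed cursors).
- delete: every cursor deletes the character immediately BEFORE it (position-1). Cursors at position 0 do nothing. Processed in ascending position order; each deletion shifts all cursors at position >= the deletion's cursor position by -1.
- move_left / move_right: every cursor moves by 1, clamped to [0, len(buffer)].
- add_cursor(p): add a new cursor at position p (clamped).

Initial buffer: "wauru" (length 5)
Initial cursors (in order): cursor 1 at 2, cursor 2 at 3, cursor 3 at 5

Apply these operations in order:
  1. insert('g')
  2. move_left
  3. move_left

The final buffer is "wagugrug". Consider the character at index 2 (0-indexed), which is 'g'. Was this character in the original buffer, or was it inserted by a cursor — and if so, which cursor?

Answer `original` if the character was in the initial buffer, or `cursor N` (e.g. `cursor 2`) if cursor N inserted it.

After op 1 (insert('g')): buffer="wagugrug" (len 8), cursors c1@3 c2@5 c3@8, authorship ..1.2..3
After op 2 (move_left): buffer="wagugrug" (len 8), cursors c1@2 c2@4 c3@7, authorship ..1.2..3
After op 3 (move_left): buffer="wagugrug" (len 8), cursors c1@1 c2@3 c3@6, authorship ..1.2..3
Authorship (.=original, N=cursor N): . . 1 . 2 . . 3
Index 2: author = 1

Answer: cursor 1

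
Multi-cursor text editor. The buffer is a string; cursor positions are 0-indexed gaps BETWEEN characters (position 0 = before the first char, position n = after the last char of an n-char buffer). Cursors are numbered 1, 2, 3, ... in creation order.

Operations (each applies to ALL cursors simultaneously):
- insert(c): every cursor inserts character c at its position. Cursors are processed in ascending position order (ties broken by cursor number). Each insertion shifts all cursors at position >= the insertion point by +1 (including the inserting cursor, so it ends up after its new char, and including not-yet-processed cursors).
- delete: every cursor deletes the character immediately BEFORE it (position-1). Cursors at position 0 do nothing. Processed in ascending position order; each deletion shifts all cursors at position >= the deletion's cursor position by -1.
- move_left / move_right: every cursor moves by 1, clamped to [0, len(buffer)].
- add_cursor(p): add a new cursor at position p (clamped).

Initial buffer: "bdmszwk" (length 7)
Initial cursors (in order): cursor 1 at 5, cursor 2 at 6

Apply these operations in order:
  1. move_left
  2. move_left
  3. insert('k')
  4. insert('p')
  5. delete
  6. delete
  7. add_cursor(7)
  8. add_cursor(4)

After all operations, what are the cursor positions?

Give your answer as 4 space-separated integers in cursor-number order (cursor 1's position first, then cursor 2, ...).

Answer: 3 4 7 4

Derivation:
After op 1 (move_left): buffer="bdmszwk" (len 7), cursors c1@4 c2@5, authorship .......
After op 2 (move_left): buffer="bdmszwk" (len 7), cursors c1@3 c2@4, authorship .......
After op 3 (insert('k')): buffer="bdmkskzwk" (len 9), cursors c1@4 c2@6, authorship ...1.2...
After op 4 (insert('p')): buffer="bdmkpskpzwk" (len 11), cursors c1@5 c2@8, authorship ...11.22...
After op 5 (delete): buffer="bdmkskzwk" (len 9), cursors c1@4 c2@6, authorship ...1.2...
After op 6 (delete): buffer="bdmszwk" (len 7), cursors c1@3 c2@4, authorship .......
After op 7 (add_cursor(7)): buffer="bdmszwk" (len 7), cursors c1@3 c2@4 c3@7, authorship .......
After op 8 (add_cursor(4)): buffer="bdmszwk" (len 7), cursors c1@3 c2@4 c4@4 c3@7, authorship .......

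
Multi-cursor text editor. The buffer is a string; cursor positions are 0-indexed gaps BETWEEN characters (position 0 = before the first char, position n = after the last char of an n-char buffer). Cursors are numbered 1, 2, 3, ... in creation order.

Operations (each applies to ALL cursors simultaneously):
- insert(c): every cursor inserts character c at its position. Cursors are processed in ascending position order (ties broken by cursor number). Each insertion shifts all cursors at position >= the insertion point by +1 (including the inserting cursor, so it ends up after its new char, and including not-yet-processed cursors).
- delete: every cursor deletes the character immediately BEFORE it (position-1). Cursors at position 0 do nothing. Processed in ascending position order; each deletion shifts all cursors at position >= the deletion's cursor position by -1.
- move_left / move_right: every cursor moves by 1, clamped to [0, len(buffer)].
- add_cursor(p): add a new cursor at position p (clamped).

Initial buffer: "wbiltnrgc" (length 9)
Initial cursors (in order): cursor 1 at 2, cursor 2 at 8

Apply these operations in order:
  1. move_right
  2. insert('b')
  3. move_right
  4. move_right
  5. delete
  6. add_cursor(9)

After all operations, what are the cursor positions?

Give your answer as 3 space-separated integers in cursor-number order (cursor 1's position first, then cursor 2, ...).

After op 1 (move_right): buffer="wbiltnrgc" (len 9), cursors c1@3 c2@9, authorship .........
After op 2 (insert('b')): buffer="wbibltnrgcb" (len 11), cursors c1@4 c2@11, authorship ...1......2
After op 3 (move_right): buffer="wbibltnrgcb" (len 11), cursors c1@5 c2@11, authorship ...1......2
After op 4 (move_right): buffer="wbibltnrgcb" (len 11), cursors c1@6 c2@11, authorship ...1......2
After op 5 (delete): buffer="wbiblnrgc" (len 9), cursors c1@5 c2@9, authorship ...1.....
After op 6 (add_cursor(9)): buffer="wbiblnrgc" (len 9), cursors c1@5 c2@9 c3@9, authorship ...1.....

Answer: 5 9 9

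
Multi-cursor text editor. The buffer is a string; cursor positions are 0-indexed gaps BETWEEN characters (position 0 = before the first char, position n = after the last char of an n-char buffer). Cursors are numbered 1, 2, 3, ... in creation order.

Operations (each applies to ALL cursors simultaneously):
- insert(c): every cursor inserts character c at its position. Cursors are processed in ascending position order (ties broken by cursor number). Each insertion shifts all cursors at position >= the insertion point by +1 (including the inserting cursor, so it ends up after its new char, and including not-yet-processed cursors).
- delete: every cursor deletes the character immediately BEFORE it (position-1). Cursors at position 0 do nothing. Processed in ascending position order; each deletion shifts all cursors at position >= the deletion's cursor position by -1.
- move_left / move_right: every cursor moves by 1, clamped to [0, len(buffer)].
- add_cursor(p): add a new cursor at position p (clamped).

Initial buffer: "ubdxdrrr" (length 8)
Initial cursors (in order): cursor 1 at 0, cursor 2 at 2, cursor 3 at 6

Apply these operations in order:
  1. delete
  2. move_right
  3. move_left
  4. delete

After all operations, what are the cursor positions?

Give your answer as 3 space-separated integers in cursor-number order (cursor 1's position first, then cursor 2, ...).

Answer: 0 0 2

Derivation:
After op 1 (delete): buffer="udxdrr" (len 6), cursors c1@0 c2@1 c3@4, authorship ......
After op 2 (move_right): buffer="udxdrr" (len 6), cursors c1@1 c2@2 c3@5, authorship ......
After op 3 (move_left): buffer="udxdrr" (len 6), cursors c1@0 c2@1 c3@4, authorship ......
After op 4 (delete): buffer="dxrr" (len 4), cursors c1@0 c2@0 c3@2, authorship ....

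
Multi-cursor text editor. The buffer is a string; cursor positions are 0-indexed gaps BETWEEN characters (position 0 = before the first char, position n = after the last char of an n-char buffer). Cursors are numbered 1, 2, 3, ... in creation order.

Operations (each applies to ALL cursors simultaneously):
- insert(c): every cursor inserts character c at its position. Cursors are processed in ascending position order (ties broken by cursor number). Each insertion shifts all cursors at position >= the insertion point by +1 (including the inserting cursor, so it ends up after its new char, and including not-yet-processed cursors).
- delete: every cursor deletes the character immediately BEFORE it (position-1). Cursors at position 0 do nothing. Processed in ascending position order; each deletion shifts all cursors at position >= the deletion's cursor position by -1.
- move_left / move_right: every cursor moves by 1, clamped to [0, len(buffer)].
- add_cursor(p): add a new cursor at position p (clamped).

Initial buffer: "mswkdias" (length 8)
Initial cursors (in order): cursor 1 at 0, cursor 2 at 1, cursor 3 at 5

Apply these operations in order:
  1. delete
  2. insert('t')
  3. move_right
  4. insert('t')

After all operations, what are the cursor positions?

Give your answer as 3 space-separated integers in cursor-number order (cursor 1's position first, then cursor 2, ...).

Answer: 5 5 10

Derivation:
After op 1 (delete): buffer="swkias" (len 6), cursors c1@0 c2@0 c3@3, authorship ......
After op 2 (insert('t')): buffer="ttswktias" (len 9), cursors c1@2 c2@2 c3@6, authorship 12...3...
After op 3 (move_right): buffer="ttswktias" (len 9), cursors c1@3 c2@3 c3@7, authorship 12...3...
After op 4 (insert('t')): buffer="ttsttwktitas" (len 12), cursors c1@5 c2@5 c3@10, authorship 12.12..3.3..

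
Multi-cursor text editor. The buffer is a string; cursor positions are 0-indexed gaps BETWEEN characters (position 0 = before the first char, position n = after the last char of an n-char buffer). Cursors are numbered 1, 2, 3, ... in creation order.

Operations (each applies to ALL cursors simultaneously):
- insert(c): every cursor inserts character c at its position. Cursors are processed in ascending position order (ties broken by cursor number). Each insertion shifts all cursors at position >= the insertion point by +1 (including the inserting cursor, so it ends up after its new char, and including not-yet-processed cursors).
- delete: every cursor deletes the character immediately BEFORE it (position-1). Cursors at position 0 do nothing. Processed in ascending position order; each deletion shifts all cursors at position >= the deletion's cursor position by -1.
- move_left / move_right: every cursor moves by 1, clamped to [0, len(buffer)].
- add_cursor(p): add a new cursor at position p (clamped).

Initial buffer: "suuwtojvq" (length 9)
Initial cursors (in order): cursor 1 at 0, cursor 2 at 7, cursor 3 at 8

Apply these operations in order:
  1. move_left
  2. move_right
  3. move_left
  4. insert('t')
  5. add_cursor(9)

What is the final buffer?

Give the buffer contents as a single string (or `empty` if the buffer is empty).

Answer: tsuuwtotjtvq

Derivation:
After op 1 (move_left): buffer="suuwtojvq" (len 9), cursors c1@0 c2@6 c3@7, authorship .........
After op 2 (move_right): buffer="suuwtojvq" (len 9), cursors c1@1 c2@7 c3@8, authorship .........
After op 3 (move_left): buffer="suuwtojvq" (len 9), cursors c1@0 c2@6 c3@7, authorship .........
After op 4 (insert('t')): buffer="tsuuwtotjtvq" (len 12), cursors c1@1 c2@8 c3@10, authorship 1......2.3..
After op 5 (add_cursor(9)): buffer="tsuuwtotjtvq" (len 12), cursors c1@1 c2@8 c4@9 c3@10, authorship 1......2.3..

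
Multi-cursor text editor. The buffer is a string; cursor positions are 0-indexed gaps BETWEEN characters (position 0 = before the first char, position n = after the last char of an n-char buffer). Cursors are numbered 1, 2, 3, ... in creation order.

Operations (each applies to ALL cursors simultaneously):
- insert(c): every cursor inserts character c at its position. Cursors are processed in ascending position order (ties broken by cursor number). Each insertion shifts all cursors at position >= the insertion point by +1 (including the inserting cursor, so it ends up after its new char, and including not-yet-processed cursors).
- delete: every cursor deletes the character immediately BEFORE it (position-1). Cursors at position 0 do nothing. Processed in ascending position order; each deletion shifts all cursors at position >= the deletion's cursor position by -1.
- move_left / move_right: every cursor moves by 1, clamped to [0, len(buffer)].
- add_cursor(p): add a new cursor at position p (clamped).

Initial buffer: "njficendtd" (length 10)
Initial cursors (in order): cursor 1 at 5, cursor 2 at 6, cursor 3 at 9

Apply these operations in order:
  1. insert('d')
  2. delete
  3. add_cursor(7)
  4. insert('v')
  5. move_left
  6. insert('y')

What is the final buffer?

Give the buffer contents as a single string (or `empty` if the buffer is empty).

Answer: njficyveyvnyvdtyvd

Derivation:
After op 1 (insert('d')): buffer="njficdedndtdd" (len 13), cursors c1@6 c2@8 c3@12, authorship .....1.2...3.
After op 2 (delete): buffer="njficendtd" (len 10), cursors c1@5 c2@6 c3@9, authorship ..........
After op 3 (add_cursor(7)): buffer="njficendtd" (len 10), cursors c1@5 c2@6 c4@7 c3@9, authorship ..........
After op 4 (insert('v')): buffer="njficvevnvdtvd" (len 14), cursors c1@6 c2@8 c4@10 c3@13, authorship .....1.2.4..3.
After op 5 (move_left): buffer="njficvevnvdtvd" (len 14), cursors c1@5 c2@7 c4@9 c3@12, authorship .....1.2.4..3.
After op 6 (insert('y')): buffer="njficyveyvnyvdtyvd" (len 18), cursors c1@6 c2@9 c4@12 c3@16, authorship .....11.22.44..33.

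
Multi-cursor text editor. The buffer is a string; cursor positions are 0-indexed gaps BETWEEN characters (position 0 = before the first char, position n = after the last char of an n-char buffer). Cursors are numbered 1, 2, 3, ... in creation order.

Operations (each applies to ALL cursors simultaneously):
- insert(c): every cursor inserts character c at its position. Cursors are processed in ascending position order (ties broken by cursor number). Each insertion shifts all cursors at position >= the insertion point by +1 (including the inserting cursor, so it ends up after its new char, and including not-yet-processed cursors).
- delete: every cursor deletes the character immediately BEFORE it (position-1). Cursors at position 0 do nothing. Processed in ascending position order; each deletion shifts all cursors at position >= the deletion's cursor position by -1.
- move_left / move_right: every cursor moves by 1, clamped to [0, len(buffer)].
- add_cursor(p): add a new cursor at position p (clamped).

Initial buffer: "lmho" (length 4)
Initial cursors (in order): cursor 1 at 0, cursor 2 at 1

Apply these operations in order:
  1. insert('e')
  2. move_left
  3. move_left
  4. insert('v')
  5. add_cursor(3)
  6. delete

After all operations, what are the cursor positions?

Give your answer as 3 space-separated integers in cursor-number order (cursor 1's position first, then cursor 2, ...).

After op 1 (insert('e')): buffer="elemho" (len 6), cursors c1@1 c2@3, authorship 1.2...
After op 2 (move_left): buffer="elemho" (len 6), cursors c1@0 c2@2, authorship 1.2...
After op 3 (move_left): buffer="elemho" (len 6), cursors c1@0 c2@1, authorship 1.2...
After op 4 (insert('v')): buffer="vevlemho" (len 8), cursors c1@1 c2@3, authorship 112.2...
After op 5 (add_cursor(3)): buffer="vevlemho" (len 8), cursors c1@1 c2@3 c3@3, authorship 112.2...
After op 6 (delete): buffer="lemho" (len 5), cursors c1@0 c2@0 c3@0, authorship .2...

Answer: 0 0 0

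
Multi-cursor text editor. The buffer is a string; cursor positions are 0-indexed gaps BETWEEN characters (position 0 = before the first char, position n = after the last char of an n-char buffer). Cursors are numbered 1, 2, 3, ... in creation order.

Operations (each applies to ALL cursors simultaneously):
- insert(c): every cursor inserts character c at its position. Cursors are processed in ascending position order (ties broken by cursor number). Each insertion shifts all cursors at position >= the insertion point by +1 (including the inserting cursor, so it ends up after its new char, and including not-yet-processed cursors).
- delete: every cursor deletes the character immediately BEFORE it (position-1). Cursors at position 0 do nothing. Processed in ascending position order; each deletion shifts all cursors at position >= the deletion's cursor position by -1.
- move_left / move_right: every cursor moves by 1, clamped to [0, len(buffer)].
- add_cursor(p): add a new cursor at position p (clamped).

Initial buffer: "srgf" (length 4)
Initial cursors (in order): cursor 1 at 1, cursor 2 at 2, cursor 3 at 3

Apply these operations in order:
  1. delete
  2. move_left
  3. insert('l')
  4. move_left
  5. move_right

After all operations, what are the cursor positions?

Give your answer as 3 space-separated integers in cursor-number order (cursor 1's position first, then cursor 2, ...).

Answer: 3 3 3

Derivation:
After op 1 (delete): buffer="f" (len 1), cursors c1@0 c2@0 c3@0, authorship .
After op 2 (move_left): buffer="f" (len 1), cursors c1@0 c2@0 c3@0, authorship .
After op 3 (insert('l')): buffer="lllf" (len 4), cursors c1@3 c2@3 c3@3, authorship 123.
After op 4 (move_left): buffer="lllf" (len 4), cursors c1@2 c2@2 c3@2, authorship 123.
After op 5 (move_right): buffer="lllf" (len 4), cursors c1@3 c2@3 c3@3, authorship 123.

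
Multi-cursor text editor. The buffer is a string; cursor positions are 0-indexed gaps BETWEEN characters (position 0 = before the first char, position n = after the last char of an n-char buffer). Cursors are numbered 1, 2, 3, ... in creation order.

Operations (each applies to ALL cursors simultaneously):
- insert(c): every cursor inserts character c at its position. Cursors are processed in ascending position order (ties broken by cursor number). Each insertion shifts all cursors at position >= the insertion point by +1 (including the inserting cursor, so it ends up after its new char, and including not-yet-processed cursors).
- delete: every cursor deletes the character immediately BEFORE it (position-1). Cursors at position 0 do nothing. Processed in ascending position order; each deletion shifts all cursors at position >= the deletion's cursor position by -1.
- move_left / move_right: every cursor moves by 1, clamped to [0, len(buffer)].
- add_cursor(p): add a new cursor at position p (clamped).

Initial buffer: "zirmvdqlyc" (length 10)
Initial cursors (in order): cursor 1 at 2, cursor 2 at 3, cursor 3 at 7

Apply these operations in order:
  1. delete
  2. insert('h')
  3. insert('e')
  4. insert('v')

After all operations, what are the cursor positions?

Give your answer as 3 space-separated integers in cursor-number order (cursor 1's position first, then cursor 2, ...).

Answer: 7 7 13

Derivation:
After op 1 (delete): buffer="zmvdlyc" (len 7), cursors c1@1 c2@1 c3@4, authorship .......
After op 2 (insert('h')): buffer="zhhmvdhlyc" (len 10), cursors c1@3 c2@3 c3@7, authorship .12...3...
After op 3 (insert('e')): buffer="zhheemvdhelyc" (len 13), cursors c1@5 c2@5 c3@10, authorship .1212...33...
After op 4 (insert('v')): buffer="zhheevvmvdhevlyc" (len 16), cursors c1@7 c2@7 c3@13, authorship .121212...333...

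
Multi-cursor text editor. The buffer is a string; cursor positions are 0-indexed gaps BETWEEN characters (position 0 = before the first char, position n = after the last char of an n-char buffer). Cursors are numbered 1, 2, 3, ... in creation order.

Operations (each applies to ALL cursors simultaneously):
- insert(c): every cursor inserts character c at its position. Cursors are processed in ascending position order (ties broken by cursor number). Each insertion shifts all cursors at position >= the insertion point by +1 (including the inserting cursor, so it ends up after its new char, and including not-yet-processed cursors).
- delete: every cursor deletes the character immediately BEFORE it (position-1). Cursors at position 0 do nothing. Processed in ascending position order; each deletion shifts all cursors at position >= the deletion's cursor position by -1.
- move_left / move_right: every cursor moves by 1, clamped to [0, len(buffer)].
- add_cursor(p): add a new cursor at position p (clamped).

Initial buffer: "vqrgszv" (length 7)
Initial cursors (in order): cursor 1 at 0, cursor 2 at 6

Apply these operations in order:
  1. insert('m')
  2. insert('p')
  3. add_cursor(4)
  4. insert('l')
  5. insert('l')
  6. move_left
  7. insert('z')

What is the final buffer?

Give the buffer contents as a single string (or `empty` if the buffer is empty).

After op 1 (insert('m')): buffer="mvqrgszmv" (len 9), cursors c1@1 c2@8, authorship 1......2.
After op 2 (insert('p')): buffer="mpvqrgszmpv" (len 11), cursors c1@2 c2@10, authorship 11......22.
After op 3 (add_cursor(4)): buffer="mpvqrgszmpv" (len 11), cursors c1@2 c3@4 c2@10, authorship 11......22.
After op 4 (insert('l')): buffer="mplvqlrgszmplv" (len 14), cursors c1@3 c3@6 c2@13, authorship 111..3....222.
After op 5 (insert('l')): buffer="mpllvqllrgszmpllv" (len 17), cursors c1@4 c3@8 c2@16, authorship 1111..33....2222.
After op 6 (move_left): buffer="mpllvqllrgszmpllv" (len 17), cursors c1@3 c3@7 c2@15, authorship 1111..33....2222.
After op 7 (insert('z')): buffer="mplzlvqlzlrgszmplzlv" (len 20), cursors c1@4 c3@9 c2@18, authorship 11111..333....22222.

Answer: mplzlvqlzlrgszmplzlv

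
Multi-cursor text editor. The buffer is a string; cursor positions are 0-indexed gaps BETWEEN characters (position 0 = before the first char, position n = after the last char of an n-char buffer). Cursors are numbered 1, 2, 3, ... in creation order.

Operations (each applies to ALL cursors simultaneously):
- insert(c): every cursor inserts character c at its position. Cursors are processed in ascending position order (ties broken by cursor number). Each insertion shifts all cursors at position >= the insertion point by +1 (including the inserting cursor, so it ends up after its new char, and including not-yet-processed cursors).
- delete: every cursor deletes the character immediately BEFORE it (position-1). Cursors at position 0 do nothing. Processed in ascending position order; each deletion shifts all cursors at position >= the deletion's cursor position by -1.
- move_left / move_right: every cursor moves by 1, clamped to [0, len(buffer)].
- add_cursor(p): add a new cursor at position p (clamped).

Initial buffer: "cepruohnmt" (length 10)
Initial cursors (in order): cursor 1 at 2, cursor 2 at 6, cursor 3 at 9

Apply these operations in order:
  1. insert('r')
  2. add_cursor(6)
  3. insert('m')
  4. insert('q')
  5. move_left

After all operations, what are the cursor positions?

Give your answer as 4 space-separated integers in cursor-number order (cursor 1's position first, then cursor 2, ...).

After op 1 (insert('r')): buffer="cerpruorhnmrt" (len 13), cursors c1@3 c2@8 c3@12, authorship ..1....2...3.
After op 2 (add_cursor(6)): buffer="cerpruorhnmrt" (len 13), cursors c1@3 c4@6 c2@8 c3@12, authorship ..1....2...3.
After op 3 (insert('m')): buffer="cermprumormhnmrmt" (len 17), cursors c1@4 c4@8 c2@11 c3@16, authorship ..11...4.22...33.
After op 4 (insert('q')): buffer="cermqprumqormqhnmrmqt" (len 21), cursors c1@5 c4@10 c2@14 c3@20, authorship ..111...44.222...333.
After op 5 (move_left): buffer="cermqprumqormqhnmrmqt" (len 21), cursors c1@4 c4@9 c2@13 c3@19, authorship ..111...44.222...333.

Answer: 4 13 19 9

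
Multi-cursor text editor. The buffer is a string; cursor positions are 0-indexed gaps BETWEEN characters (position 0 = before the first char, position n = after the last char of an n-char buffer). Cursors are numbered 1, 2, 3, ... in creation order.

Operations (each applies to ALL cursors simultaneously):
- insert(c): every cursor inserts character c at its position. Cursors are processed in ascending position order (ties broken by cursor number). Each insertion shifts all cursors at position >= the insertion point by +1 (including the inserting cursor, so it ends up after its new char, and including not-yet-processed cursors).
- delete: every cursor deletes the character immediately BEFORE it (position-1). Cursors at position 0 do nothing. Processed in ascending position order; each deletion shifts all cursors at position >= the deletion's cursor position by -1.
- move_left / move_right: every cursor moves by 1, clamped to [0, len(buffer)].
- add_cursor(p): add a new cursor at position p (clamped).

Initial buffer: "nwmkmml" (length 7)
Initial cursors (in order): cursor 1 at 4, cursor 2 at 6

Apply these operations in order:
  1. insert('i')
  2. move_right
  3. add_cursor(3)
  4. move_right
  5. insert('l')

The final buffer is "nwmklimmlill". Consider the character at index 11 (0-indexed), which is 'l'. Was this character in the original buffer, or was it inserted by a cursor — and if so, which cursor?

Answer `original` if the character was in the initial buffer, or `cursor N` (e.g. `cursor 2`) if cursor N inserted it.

Answer: cursor 2

Derivation:
After op 1 (insert('i')): buffer="nwmkimmil" (len 9), cursors c1@5 c2@8, authorship ....1..2.
After op 2 (move_right): buffer="nwmkimmil" (len 9), cursors c1@6 c2@9, authorship ....1..2.
After op 3 (add_cursor(3)): buffer="nwmkimmil" (len 9), cursors c3@3 c1@6 c2@9, authorship ....1..2.
After op 4 (move_right): buffer="nwmkimmil" (len 9), cursors c3@4 c1@7 c2@9, authorship ....1..2.
After op 5 (insert('l')): buffer="nwmklimmlill" (len 12), cursors c3@5 c1@9 c2@12, authorship ....31..12.2
Authorship (.=original, N=cursor N): . . . . 3 1 . . 1 2 . 2
Index 11: author = 2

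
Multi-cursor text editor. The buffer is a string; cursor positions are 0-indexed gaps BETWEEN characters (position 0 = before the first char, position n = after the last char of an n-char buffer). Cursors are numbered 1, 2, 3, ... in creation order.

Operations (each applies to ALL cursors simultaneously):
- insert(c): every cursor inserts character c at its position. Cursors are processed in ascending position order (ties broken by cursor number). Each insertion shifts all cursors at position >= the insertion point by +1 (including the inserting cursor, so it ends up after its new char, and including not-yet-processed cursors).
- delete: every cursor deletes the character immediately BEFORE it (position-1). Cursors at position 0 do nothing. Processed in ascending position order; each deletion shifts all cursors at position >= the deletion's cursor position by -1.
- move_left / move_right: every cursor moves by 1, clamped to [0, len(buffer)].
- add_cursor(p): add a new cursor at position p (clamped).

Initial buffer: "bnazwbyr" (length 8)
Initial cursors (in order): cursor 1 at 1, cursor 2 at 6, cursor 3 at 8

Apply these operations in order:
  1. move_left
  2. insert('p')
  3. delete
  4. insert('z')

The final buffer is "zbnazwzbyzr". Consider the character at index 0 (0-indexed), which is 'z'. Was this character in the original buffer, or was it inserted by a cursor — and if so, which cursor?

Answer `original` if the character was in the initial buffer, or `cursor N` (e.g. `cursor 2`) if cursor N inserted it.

After op 1 (move_left): buffer="bnazwbyr" (len 8), cursors c1@0 c2@5 c3@7, authorship ........
After op 2 (insert('p')): buffer="pbnazwpbypr" (len 11), cursors c1@1 c2@7 c3@10, authorship 1.....2..3.
After op 3 (delete): buffer="bnazwbyr" (len 8), cursors c1@0 c2@5 c3@7, authorship ........
After op 4 (insert('z')): buffer="zbnazwzbyzr" (len 11), cursors c1@1 c2@7 c3@10, authorship 1.....2..3.
Authorship (.=original, N=cursor N): 1 . . . . . 2 . . 3 .
Index 0: author = 1

Answer: cursor 1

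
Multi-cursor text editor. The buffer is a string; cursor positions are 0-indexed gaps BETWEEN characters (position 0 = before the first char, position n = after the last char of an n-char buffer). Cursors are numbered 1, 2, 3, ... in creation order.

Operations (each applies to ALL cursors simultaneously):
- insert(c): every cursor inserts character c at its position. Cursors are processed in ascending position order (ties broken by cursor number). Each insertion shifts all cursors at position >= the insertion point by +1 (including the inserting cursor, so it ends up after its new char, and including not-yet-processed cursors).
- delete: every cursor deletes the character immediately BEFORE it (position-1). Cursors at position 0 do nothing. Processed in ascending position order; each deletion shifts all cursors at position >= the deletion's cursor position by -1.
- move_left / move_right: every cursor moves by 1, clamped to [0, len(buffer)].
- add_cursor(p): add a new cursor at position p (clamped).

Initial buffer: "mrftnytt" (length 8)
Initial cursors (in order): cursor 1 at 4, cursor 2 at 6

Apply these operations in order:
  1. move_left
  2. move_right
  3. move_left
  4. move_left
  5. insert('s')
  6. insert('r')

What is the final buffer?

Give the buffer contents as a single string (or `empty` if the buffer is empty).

After op 1 (move_left): buffer="mrftnytt" (len 8), cursors c1@3 c2@5, authorship ........
After op 2 (move_right): buffer="mrftnytt" (len 8), cursors c1@4 c2@6, authorship ........
After op 3 (move_left): buffer="mrftnytt" (len 8), cursors c1@3 c2@5, authorship ........
After op 4 (move_left): buffer="mrftnytt" (len 8), cursors c1@2 c2@4, authorship ........
After op 5 (insert('s')): buffer="mrsftsnytt" (len 10), cursors c1@3 c2@6, authorship ..1..2....
After op 6 (insert('r')): buffer="mrsrftsrnytt" (len 12), cursors c1@4 c2@8, authorship ..11..22....

Answer: mrsrftsrnytt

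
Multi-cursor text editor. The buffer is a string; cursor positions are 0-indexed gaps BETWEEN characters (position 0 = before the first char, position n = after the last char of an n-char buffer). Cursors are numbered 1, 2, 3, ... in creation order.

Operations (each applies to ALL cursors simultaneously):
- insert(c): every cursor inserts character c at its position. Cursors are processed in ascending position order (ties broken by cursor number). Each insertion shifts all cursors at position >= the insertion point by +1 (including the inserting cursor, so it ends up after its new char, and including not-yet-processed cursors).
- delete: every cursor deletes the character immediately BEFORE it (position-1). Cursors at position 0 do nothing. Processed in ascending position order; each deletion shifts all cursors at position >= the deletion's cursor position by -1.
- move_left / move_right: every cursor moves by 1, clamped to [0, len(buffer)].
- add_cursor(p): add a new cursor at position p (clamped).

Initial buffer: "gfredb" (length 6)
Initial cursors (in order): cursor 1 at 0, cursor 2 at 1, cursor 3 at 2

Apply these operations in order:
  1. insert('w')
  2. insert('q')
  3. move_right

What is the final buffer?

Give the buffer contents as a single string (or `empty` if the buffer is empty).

Answer: wqgwqfwqredb

Derivation:
After op 1 (insert('w')): buffer="wgwfwredb" (len 9), cursors c1@1 c2@3 c3@5, authorship 1.2.3....
After op 2 (insert('q')): buffer="wqgwqfwqredb" (len 12), cursors c1@2 c2@5 c3@8, authorship 11.22.33....
After op 3 (move_right): buffer="wqgwqfwqredb" (len 12), cursors c1@3 c2@6 c3@9, authorship 11.22.33....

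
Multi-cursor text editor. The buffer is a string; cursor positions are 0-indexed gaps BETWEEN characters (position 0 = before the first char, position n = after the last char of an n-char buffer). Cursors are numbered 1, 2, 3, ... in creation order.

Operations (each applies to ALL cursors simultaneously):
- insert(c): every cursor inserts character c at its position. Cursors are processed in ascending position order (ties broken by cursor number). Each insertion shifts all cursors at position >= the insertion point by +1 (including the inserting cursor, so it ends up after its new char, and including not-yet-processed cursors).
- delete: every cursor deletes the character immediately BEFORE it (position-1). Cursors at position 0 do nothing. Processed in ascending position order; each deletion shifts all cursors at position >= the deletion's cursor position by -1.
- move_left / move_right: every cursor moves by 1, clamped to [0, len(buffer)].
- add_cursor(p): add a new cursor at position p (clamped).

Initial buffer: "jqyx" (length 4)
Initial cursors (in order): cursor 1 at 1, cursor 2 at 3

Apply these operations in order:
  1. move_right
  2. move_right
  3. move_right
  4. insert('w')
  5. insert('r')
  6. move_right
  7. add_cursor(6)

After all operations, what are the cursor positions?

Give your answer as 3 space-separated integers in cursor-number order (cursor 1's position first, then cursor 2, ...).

Answer: 8 8 6

Derivation:
After op 1 (move_right): buffer="jqyx" (len 4), cursors c1@2 c2@4, authorship ....
After op 2 (move_right): buffer="jqyx" (len 4), cursors c1@3 c2@4, authorship ....
After op 3 (move_right): buffer="jqyx" (len 4), cursors c1@4 c2@4, authorship ....
After op 4 (insert('w')): buffer="jqyxww" (len 6), cursors c1@6 c2@6, authorship ....12
After op 5 (insert('r')): buffer="jqyxwwrr" (len 8), cursors c1@8 c2@8, authorship ....1212
After op 6 (move_right): buffer="jqyxwwrr" (len 8), cursors c1@8 c2@8, authorship ....1212
After op 7 (add_cursor(6)): buffer="jqyxwwrr" (len 8), cursors c3@6 c1@8 c2@8, authorship ....1212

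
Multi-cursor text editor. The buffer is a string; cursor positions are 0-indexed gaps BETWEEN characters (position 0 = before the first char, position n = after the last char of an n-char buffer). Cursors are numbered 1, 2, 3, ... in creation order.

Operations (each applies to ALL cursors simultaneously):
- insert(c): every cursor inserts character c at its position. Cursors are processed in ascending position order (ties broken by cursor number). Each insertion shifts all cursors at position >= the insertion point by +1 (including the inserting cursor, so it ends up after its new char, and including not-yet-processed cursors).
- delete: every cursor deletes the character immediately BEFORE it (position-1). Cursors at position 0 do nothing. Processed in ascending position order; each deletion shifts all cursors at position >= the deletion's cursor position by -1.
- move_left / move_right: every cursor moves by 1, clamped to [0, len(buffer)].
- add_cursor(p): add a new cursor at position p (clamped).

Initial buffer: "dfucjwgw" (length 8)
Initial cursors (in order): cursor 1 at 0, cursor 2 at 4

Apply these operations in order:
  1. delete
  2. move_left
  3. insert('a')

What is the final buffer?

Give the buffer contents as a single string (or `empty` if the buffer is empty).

Answer: adfaujwgw

Derivation:
After op 1 (delete): buffer="dfujwgw" (len 7), cursors c1@0 c2@3, authorship .......
After op 2 (move_left): buffer="dfujwgw" (len 7), cursors c1@0 c2@2, authorship .......
After op 3 (insert('a')): buffer="adfaujwgw" (len 9), cursors c1@1 c2@4, authorship 1..2.....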